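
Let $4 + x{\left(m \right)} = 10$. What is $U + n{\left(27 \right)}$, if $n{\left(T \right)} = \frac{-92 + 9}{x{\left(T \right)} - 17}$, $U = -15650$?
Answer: $- \frac{172067}{11} \approx -15642.0$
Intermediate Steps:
$x{\left(m \right)} = 6$ ($x{\left(m \right)} = -4 + 10 = 6$)
$n{\left(T \right)} = \frac{83}{11}$ ($n{\left(T \right)} = \frac{-92 + 9}{6 - 17} = - \frac{83}{-11} = \left(-83\right) \left(- \frac{1}{11}\right) = \frac{83}{11}$)
$U + n{\left(27 \right)} = -15650 + \frac{83}{11} = - \frac{172067}{11}$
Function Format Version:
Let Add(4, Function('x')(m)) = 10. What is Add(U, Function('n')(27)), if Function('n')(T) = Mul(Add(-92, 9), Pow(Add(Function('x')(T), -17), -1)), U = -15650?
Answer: Rational(-172067, 11) ≈ -15642.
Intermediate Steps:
Function('x')(m) = 6 (Function('x')(m) = Add(-4, 10) = 6)
Function('n')(T) = Rational(83, 11) (Function('n')(T) = Mul(Add(-92, 9), Pow(Add(6, -17), -1)) = Mul(-83, Pow(-11, -1)) = Mul(-83, Rational(-1, 11)) = Rational(83, 11))
Add(U, Function('n')(27)) = Add(-15650, Rational(83, 11)) = Rational(-172067, 11)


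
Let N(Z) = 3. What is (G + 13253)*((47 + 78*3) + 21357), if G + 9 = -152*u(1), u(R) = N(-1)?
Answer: 276706744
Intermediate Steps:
u(R) = 3
G = -465 (G = -9 - 152*3 = -9 - 456 = -465)
(G + 13253)*((47 + 78*3) + 21357) = (-465 + 13253)*((47 + 78*3) + 21357) = 12788*((47 + 234) + 21357) = 12788*(281 + 21357) = 12788*21638 = 276706744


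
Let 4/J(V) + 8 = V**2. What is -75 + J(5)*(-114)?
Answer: -1731/17 ≈ -101.82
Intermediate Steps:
J(V) = 4/(-8 + V**2)
-75 + J(5)*(-114) = -75 + (4/(-8 + 5**2))*(-114) = -75 + (4/(-8 + 25))*(-114) = -75 + (4/17)*(-114) = -75 - 456/17 = -1731/17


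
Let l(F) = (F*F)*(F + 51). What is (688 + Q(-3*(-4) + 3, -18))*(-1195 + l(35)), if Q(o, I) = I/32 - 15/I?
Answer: 3440968735/48 ≈ 7.1687e+7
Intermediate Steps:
Q(o, I) = -15/I + I/32 (Q(o, I) = I*(1/32) - 15/I = I/32 - 15/I = -15/I + I/32)
l(F) = F²*(51 + F)
(688 + Q(-3*(-4) + 3, -18))*(-1195 + l(35)) = (688 + (-15/(-18) + (1/32)*(-18)))*(-1195 + 35²*(51 + 35)) = (688 + (-15*(-1/18) - 9/16))*(-1195 + 1225*86) = (688 + (⅚ - 9/16))*(-1195 + 105350) = (688 + 13/48)*104155 = (33037/48)*104155 = 3440968735/48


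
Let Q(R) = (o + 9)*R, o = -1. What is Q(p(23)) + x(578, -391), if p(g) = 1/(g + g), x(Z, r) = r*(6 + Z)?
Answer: -5251908/23 ≈ -2.2834e+5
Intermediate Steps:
p(g) = 1/(2*g)
Q(R) = 8*R (Q(R) = (-1 + 9)*R = 8*R)
Q(p(23)) + x(578, -391) = 8*((1/2)/23) - 391*(6 + 578) = 8*((1/2)*(1/23)) - 391*584 = 8*(1/46) - 228344 = 4/23 - 228344 = -5251908/23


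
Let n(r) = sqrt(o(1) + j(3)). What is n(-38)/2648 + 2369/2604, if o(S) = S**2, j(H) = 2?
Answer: 2369/2604 + sqrt(3)/2648 ≈ 0.91041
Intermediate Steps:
n(r) = sqrt(3) (n(r) = sqrt(1**2 + 2) = sqrt(1 + 2) = sqrt(3))
n(-38)/2648 + 2369/2604 = sqrt(3)/2648 + 2369/2604 = 2369/2604 + sqrt(3)/2648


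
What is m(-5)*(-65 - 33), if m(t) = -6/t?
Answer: -588/5 ≈ -117.60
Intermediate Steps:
m(-5)*(-65 - 33) = (-6/(-5))*(-65 - 33) = -6*(-⅕)*(-98) = (6/5)*(-98) = -588/5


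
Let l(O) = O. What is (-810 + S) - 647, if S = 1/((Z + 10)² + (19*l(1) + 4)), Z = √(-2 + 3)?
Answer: -209807/144 ≈ -1457.0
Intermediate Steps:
Z = 1 (Z = √1 = 1)
S = 1/144 (S = 1/((1 + 10)² + (19*1 + 4)) = 1/(11² + (19 + 4)) = 1/(121 + 23) = 1/144 ≈ 0.0069444)
(-810 + S) - 647 = (-810 + 1/144) - 647 = -116639/144 - 647 = -209807/144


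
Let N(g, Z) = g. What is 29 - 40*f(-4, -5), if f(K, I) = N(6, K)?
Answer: -211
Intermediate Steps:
f(K, I) = 6
29 - 40*f(-4, -5) = 29 - 40*6 = 29 - 240 = -211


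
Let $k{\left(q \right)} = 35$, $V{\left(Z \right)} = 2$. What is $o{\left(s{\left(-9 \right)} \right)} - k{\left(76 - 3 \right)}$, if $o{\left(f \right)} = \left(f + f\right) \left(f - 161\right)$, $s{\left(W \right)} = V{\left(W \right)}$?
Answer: $-671$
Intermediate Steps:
$s{\left(W \right)} = 2$
$o{\left(f \right)} = 2 f \left(-161 + f\right)$
$o{\left(s{\left(-9 \right)} \right)} - k{\left(76 - 3 \right)} = 2 \cdot 2 \left(-161 + 2\right) - 35 = 2 \cdot 2 \left(-159\right) - 35 = -636 - 35 = -671$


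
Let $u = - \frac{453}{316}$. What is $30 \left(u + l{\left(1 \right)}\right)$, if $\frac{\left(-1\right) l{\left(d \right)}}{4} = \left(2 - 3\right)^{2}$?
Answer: $- \frac{25755}{158} \approx -163.01$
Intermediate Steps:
$u = - \frac{453}{316}$ ($u = \left(-453\right) \frac{1}{316} = - \frac{453}{316} \approx -1.4335$)
$l{\left(d \right)} = -4$ ($l{\left(d \right)} = - 4 \left(2 - 3\right)^{2} = - 4 \left(-1\right)^{2} = \left(-4\right) 1 = -4$)
$30 \left(u + l{\left(1 \right)}\right) = 30 \left(- \frac{453}{316} - 4\right) = 30 \left(- \frac{1717}{316}\right) = - \frac{25755}{158}$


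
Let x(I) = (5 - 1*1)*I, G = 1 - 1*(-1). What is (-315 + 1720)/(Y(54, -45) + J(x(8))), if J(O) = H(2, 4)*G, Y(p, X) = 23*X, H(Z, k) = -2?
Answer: -1405/1039 ≈ -1.3523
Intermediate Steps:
G = 2 (G = 1 + 1 = 2)
x(I) = 4*I (x(I) = (5 - 1)*I = 4*I)
J(O) = -4 (J(O) = -2*2 = -4)
(-315 + 1720)/(Y(54, -45) + J(x(8))) = (-315 + 1720)/(23*(-45) - 4) = 1405/(-1035 - 4) = 1405/(-1039) = 1405*(-1/1039) = -1405/1039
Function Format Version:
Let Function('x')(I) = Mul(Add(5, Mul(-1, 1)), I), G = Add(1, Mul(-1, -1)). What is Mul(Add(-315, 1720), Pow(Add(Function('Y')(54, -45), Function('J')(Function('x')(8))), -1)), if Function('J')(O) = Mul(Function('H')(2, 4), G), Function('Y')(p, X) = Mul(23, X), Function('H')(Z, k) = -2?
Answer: Rational(-1405, 1039) ≈ -1.3523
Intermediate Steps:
G = 2 (G = Add(1, 1) = 2)
Function('x')(I) = Mul(4, I) (Function('x')(I) = Mul(Add(5, -1), I) = Mul(4, I))
Function('J')(O) = -4 (Function('J')(O) = Mul(-2, 2) = -4)
Mul(Add(-315, 1720), Pow(Add(Function('Y')(54, -45), Function('J')(Function('x')(8))), -1)) = Mul(Add(-315, 1720), Pow(Add(Mul(23, -45), -4), -1)) = Mul(1405, Pow(Add(-1035, -4), -1)) = Mul(1405, Pow(-1039, -1)) = Mul(1405, Rational(-1, 1039)) = Rational(-1405, 1039)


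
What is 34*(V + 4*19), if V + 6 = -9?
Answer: 2074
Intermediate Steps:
V = -15 (V = -6 - 9 = -15)
34*(V + 4*19) = 34*(-15 + 4*19) = 34*(-15 + 76) = 34*61 = 2074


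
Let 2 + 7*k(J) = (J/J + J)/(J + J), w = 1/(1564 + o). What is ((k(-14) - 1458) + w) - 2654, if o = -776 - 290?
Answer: -200692657/48804 ≈ -4112.2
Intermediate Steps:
o = -1066
w = 1/498 (w = 1/(1564 - 1066) = 1/498 ≈ 0.0020080)
k(J) = -2/7 + (1 + J)/(14*J) (k(J) = -2/7 + ((J/J + J)/(J + J))/7 = -2/7 + ((1 + J)/((2*J)))/7 = -2/7 + ((1 + J)*(1/(2*J)))/7 = -2/7 + ((1 + J)/(2*J))/7 = -2/7 + (1 + J)/(14*J))
((k(-14) - 1458) + w) - 2654 = (((1/14)*(1 - 3*(-14))/(-14) - 1458) + 1/498) - 2654 = (((1/14)*(-1/14)*(1 + 42) - 1458) + 1/498) - 2654 = (((1/14)*(-1/14)*43 - 1458) + 1/498) - 2654 = ((-43/196 - 1458) + 1/498) - 2654 = (-285811/196 + 1/498) - 2654 = -71166841/48804 - 2654 = -200692657/48804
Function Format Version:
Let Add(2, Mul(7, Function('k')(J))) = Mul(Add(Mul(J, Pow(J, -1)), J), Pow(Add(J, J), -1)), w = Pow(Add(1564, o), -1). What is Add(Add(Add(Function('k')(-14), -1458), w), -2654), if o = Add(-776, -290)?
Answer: Rational(-200692657, 48804) ≈ -4112.2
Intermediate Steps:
o = -1066
w = Rational(1, 498) (w = Pow(Add(1564, -1066), -1) = Pow(498, -1) = Rational(1, 498) ≈ 0.0020080)
Function('k')(J) = Add(Rational(-2, 7), Mul(Rational(1, 14), Pow(J, -1), Add(1, J))) (Function('k')(J) = Add(Rational(-2, 7), Mul(Rational(1, 7), Mul(Add(Mul(J, Pow(J, -1)), J), Pow(Add(J, J), -1)))) = Add(Rational(-2, 7), Mul(Rational(1, 7), Mul(Add(1, J), Pow(Mul(2, J), -1)))) = Add(Rational(-2, 7), Mul(Rational(1, 7), Mul(Add(1, J), Mul(Rational(1, 2), Pow(J, -1))))) = Add(Rational(-2, 7), Mul(Rational(1, 7), Mul(Rational(1, 2), Pow(J, -1), Add(1, J)))) = Add(Rational(-2, 7), Mul(Rational(1, 14), Pow(J, -1), Add(1, J))))
Add(Add(Add(Function('k')(-14), -1458), w), -2654) = Add(Add(Add(Mul(Rational(1, 14), Pow(-14, -1), Add(1, Mul(-3, -14))), -1458), Rational(1, 498)), -2654) = Add(Add(Add(Mul(Rational(1, 14), Rational(-1, 14), Add(1, 42)), -1458), Rational(1, 498)), -2654) = Add(Add(Add(Mul(Rational(1, 14), Rational(-1, 14), 43), -1458), Rational(1, 498)), -2654) = Add(Add(Add(Rational(-43, 196), -1458), Rational(1, 498)), -2654) = Add(Add(Rational(-285811, 196), Rational(1, 498)), -2654) = Add(Rational(-71166841, 48804), -2654) = Rational(-200692657, 48804)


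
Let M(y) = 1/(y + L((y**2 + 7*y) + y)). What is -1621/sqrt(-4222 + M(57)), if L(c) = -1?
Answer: 3242*I*sqrt(19586)/18187 ≈ 24.947*I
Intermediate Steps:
M(y) = 1/(-1 + y) (M(y) = 1/(y - 1) = 1/(-1 + y))
-1621/sqrt(-4222 + M(57)) = -1621/sqrt(-4222 + 1/(-1 + 57)) = -1621/sqrt(-4222 + 1/56) = -1621*(-2*I*sqrt(19586)/18187) = -(-3242)*I*sqrt(19586)/18187 = 3242*I*sqrt(19586)/18187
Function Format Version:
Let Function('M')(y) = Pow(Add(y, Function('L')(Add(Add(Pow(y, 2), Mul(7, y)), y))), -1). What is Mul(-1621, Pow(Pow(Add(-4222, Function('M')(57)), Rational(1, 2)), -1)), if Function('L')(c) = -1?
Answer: Mul(Rational(3242, 18187), I, Pow(19586, Rational(1, 2))) ≈ Mul(24.947, I)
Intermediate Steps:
Function('M')(y) = Pow(Add(-1, y), -1) (Function('M')(y) = Pow(Add(y, -1), -1) = Pow(Add(-1, y), -1))
Mul(-1621, Pow(Pow(Add(-4222, Function('M')(57)), Rational(1, 2)), -1)) = Mul(-1621, Pow(Pow(Add(-4222, Pow(Add(-1, 57), -1)), Rational(1, 2)), -1)) = Mul(-1621, Pow(Pow(Add(-4222, Pow(56, -1)), Rational(1, 2)), -1)) = Mul(-1621, Pow(Pow(Add(-4222, Rational(1, 56)), Rational(1, 2)), -1)) = Mul(-1621, Pow(Pow(Rational(-236431, 56), Rational(1, 2)), -1)) = Mul(-1621, Pow(Mul(Rational(13, 28), I, Pow(19586, Rational(1, 2))), -1)) = Mul(-1621, Mul(Rational(-2, 18187), I, Pow(19586, Rational(1, 2)))) = Mul(Rational(3242, 18187), I, Pow(19586, Rational(1, 2)))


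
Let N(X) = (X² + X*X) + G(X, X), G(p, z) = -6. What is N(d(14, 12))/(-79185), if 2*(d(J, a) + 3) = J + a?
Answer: -194/79185 ≈ -0.0024500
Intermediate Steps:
d(J, a) = -3 + J/2 + a/2 (d(J, a) = -3 + (J + a)/2 = -3 + (J/2 + a/2) = -3 + J/2 + a/2)
N(X) = -6 + 2*X² (N(X) = (X² + X*X) - 6 = (X² + X²) - 6 = 2*X² - 6 = -6 + 2*X²)
N(d(14, 12))/(-79185) = (-6 + 2*(-3 + (½)*14 + (½)*12)²)/(-79185) = (-6 + 2*(-3 + 7 + 6)²)*(-1/79185) = (-6 + 2*10²)*(-1/79185) = (-6 + 2*100)*(-1/79185) = (-6 + 200)*(-1/79185) = 194*(-1/79185) = -194/79185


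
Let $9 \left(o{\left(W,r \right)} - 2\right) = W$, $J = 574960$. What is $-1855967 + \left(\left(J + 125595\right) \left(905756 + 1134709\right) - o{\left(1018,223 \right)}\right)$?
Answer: $\frac{12865104917936}{9} \approx 1.4295 \cdot 10^{12}$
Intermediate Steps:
$o{\left(W,r \right)} = 2 + \frac{W}{9}$
$-1855967 + \left(\left(J + 125595\right) \left(905756 + 1134709\right) - o{\left(1018,223 \right)}\right) = -1855967 - \left(2 + \frac{1018}{9} - \left(574960 + 125595\right) \left(905756 + 1134709\right)\right) = -1855967 + \left(700555 \cdot 2040465 - \left(2 + \frac{1018}{9}\right)\right) = -1855967 + \left(1429457958075 - \frac{1036}{9}\right) = -1855967 + \frac{12865121621639}{9} = \frac{12865104917936}{9}$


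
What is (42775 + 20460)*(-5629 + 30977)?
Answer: 1602880780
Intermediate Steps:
(42775 + 20460)*(-5629 + 30977) = 63235*25348 = 1602880780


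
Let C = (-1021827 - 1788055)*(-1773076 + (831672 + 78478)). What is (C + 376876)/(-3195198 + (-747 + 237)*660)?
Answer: -1212360305804/1765899 ≈ -6.8654e+5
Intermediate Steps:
C = 2424720234732 (C = -2809882*(-1773076 + 910150) = -2809882*(-862926) = 2424720234732)
(C + 376876)/(-3195198 + (-747 + 237)*660) = (2424720234732 + 376876)/(-3195198 + (-747 + 237)*660) = 2424720611608/(-3195198 - 510*660) = 2424720611608/(-3195198 - 336600) = 2424720611608/(-3531798) = 2424720611608*(-1/3531798) = -1212360305804/1765899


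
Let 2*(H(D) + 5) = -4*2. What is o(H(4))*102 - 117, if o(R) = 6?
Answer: 495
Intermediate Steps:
H(D) = -9 (H(D) = -5 + (-4*2)/2 = -5 + (1/2)*(-8) = -5 - 4 = -9)
o(H(4))*102 - 117 = 6*102 - 117 = 612 - 117 = 495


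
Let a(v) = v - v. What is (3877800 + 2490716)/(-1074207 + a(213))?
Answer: -6368516/1074207 ≈ -5.9286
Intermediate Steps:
a(v) = 0
(3877800 + 2490716)/(-1074207 + a(213)) = (3877800 + 2490716)/(-1074207 + 0) = 6368516/(-1074207) = 6368516*(-1/1074207) = -6368516/1074207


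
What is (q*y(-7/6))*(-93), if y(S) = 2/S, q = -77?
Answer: -12276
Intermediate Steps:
(q*y(-7/6))*(-93) = -154/((-7/6))*(-93) = -154/((-7*⅙))*(-93) = -154/(-7/6)*(-93) = -154*(-6)/7*(-93) = -77*(-12/7)*(-93) = 132*(-93) = -12276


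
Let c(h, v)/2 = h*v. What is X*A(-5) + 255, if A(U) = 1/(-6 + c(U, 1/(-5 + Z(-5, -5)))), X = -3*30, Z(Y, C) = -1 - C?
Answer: 465/2 ≈ 232.50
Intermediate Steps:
c(h, v) = 2*h*v (c(h, v) = 2*(h*v) = 2*h*v)
X = -90
A(U) = 1/(-6 - 2*U) (A(U) = 1/(-6 + 2*U/(-5 + (-1 - 1*(-5)))) = 1/(-6 + 2*U/(-5 + (-1 + 5))) = 1/(-6 + 2*U/(-5 + 4)) = 1/(-6 + 2*U/(-1)) = 1/(-6 + 2*U*(-1)) = 1/(-6 - 2*U))
X*A(-5) + 255 = -(-90)/(6 + 2*(-5)) + 255 = -(-90)/(6 - 10) + 255 = -(-90)/(-4) + 255 = -(-90)*(-1)/4 + 255 = -90*¼ + 255 = -45/2 + 255 = 465/2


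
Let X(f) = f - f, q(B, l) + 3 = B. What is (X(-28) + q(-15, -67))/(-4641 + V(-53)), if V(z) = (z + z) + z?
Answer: 3/800 ≈ 0.0037500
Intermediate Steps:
q(B, l) = -3 + B
X(f) = 0
V(z) = 3*z (V(z) = 2*z + z = 3*z)
(X(-28) + q(-15, -67))/(-4641 + V(-53)) = (0 + (-3 - 15))/(-4641 + 3*(-53)) = (0 - 18)/(-4641 - 159) = -18/(-4800) = -18*(-1/4800) = 3/800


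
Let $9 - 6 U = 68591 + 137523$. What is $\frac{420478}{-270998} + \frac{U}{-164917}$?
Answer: $- \frac{180104889583}{134076531498} \approx -1.3433$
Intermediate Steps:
$U = - \frac{206105}{6}$ ($U = \frac{3}{2} - \frac{68591 + 137523}{6} = \frac{3}{2} - \frac{103057}{3} = - \frac{206105}{6} \approx -34351.0$)
$\frac{420478}{-270998} + \frac{U}{-164917} = \frac{420478}{-270998} - \frac{206105}{6 \left(-164917\right)} = 420478 \left(- \frac{1}{270998}\right) - - \frac{206105}{989502} = - \frac{210239}{135499} + \frac{206105}{989502} = - \frac{180104889583}{134076531498}$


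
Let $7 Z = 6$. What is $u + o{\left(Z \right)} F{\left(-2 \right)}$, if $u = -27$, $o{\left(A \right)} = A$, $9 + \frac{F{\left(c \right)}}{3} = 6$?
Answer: $- \frac{243}{7} \approx -34.714$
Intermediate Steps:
$Z = \frac{6}{7}$ ($Z = \frac{1}{7} \cdot 6 = \frac{6}{7} \approx 0.85714$)
$F{\left(c \right)} = -9$ ($F{\left(c \right)} = -27 + 3 \cdot 6 = -27 + 18 = -9$)
$u + o{\left(Z \right)} F{\left(-2 \right)} = -27 + \frac{6}{7} \left(-9\right) = -27 - \frac{54}{7} = - \frac{243}{7}$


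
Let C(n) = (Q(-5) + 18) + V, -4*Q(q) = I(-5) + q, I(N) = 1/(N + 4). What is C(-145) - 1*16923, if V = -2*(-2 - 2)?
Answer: -33791/2 ≈ -16896.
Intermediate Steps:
V = 8 (V = -2*(-4) = 8)
I(N) = 1/(4 + N)
Q(q) = 1/4 - q/4 (Q(q) = -(1/(4 - 5) + q)/4 = -(1/(-1) + q)/4 = -(-1 + q)/4 = 1/4 - q/4)
C(n) = 55/2 (C(n) = ((1/4 - 1/4*(-5)) + 18) + 8 = ((1/4 + 5/4) + 18) + 8 = (3/2 + 18) + 8 = 39/2 + 8 = 55/2)
C(-145) - 1*16923 = 55/2 - 1*16923 = 55/2 - 16923 = -33791/2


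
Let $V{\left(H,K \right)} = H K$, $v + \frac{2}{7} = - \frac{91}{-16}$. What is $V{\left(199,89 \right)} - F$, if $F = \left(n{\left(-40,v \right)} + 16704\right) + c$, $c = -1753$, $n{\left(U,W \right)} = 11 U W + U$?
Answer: $\frac{72475}{14} \approx 5176.8$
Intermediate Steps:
$v = \frac{605}{112}$ ($v = - \frac{2}{7} - \frac{91}{-16} = - \frac{2}{7} - - \frac{91}{16} = - \frac{2}{7} + \frac{91}{16} = \frac{605}{112} \approx 5.4018$)
$n{\left(U,W \right)} = U + 11 U W$ ($n{\left(U,W \right)} = 11 U W + U = U + 11 U W$)
$F = \frac{175479}{14}$ ($F = \left(- 40 \left(1 + 11 \cdot \frac{605}{112}\right) + 16704\right) - 1753 = \left(- 40 \left(1 + \frac{6655}{112}\right) + 16704\right) - 1753 = \left(\left(-40\right) \frac{6767}{112} + 16704\right) - 1753 = \left(- \frac{33835}{14} + 16704\right) - 1753 = \frac{200021}{14} - 1753 = \frac{175479}{14} \approx 12534.0$)
$V{\left(199,89 \right)} - F = 199 \cdot 89 - \frac{175479}{14} = 17711 - \frac{175479}{14} = \frac{72475}{14}$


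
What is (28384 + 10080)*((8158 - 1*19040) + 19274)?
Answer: 322789888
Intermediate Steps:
(28384 + 10080)*((8158 - 1*19040) + 19274) = 38464*((8158 - 19040) + 19274) = 38464*(-10882 + 19274) = 38464*8392 = 322789888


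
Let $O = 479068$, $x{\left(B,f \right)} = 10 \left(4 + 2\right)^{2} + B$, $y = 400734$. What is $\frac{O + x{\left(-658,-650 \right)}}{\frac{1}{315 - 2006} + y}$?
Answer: $\frac{809600070}{677641193} \approx 1.1947$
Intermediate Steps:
$x{\left(B,f \right)} = 360 + B$ ($x{\left(B,f \right)} = 10 \cdot 6^{2} + B = 10 \cdot 36 + B = 360 + B$)
$\frac{O + x{\left(-658,-650 \right)}}{\frac{1}{315 - 2006} + y} = \frac{479068 + \left(360 - 658\right)}{\frac{1}{315 - 2006} + 400734} = \frac{479068 - 298}{\frac{1}{315 - 2006} + 400734} = \frac{478770}{\frac{1}{-1691} + 400734} = \frac{478770}{- \frac{1}{1691} + 400734} = \frac{478770}{\frac{677641193}{1691}} = 478770 \cdot \frac{1691}{677641193} = \frac{809600070}{677641193}$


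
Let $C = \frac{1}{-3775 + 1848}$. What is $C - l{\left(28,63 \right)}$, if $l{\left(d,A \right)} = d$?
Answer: $- \frac{53957}{1927} \approx -28.001$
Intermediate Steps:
$C = - \frac{1}{1927}$ ($C = \frac{1}{-1927} = - \frac{1}{1927} \approx -0.00051894$)
$C - l{\left(28,63 \right)} = - \frac{1}{1927} - 28 = - \frac{53957}{1927}$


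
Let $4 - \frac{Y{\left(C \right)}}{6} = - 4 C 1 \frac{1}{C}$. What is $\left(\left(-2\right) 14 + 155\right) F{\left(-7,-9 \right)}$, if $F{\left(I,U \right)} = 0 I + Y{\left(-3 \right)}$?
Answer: $6096$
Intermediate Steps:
$Y{\left(C \right)} = 48$ ($Y{\left(C \right)} = 24 - 6 - 4 C 1 \frac{1}{C} = 24 - 6 \frac{\left(-4\right) C}{C} = 24 - -24 = 24 + 24 = 48$)
$F{\left(I,U \right)} = 48$ ($F{\left(I,U \right)} = 0 I + 48 = 0 + 48 = 48$)
$\left(\left(-2\right) 14 + 155\right) F{\left(-7,-9 \right)} = \left(\left(-2\right) 14 + 155\right) 48 = \left(-28 + 155\right) 48 = 127 \cdot 48 = 6096$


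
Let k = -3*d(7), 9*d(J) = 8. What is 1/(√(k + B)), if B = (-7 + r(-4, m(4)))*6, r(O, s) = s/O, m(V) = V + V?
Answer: -I*√510/170 ≈ -0.13284*I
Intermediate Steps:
d(J) = 8/9 (d(J) = (⅑)*8 = 8/9)
m(V) = 2*V
B = -54 (B = (-7 + (2*4)/(-4))*6 = (-7 + 8*(-¼))*6 = (-7 - 2)*6 = -9*6 = -54)
k = -8/3 (k = -3*8/9 = -8/3 ≈ -2.6667)
1/(√(k + B)) = 1/(√(-8/3 - 54)) = 1/(√(-170/3)) = 1/(I*√510/3) = -I*√510/170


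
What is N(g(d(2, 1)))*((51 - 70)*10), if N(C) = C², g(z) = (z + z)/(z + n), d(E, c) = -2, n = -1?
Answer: -3040/9 ≈ -337.78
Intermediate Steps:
g(z) = 2*z/(-1 + z) (g(z) = (z + z)/(z - 1) = (2*z)/(-1 + z) = 2*z/(-1 + z))
N(g(d(2, 1)))*((51 - 70)*10) = (2*(-2)/(-1 - 2))²*((51 - 70)*10) = (2*(-2)/(-3))²*(-19*10) = (2*(-2)*(-⅓))²*(-190) = (4/3)²*(-190) = (16/9)*(-190) = -3040/9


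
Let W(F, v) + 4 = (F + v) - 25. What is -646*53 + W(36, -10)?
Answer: -34241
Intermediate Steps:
W(F, v) = -29 + F + v (W(F, v) = -4 + ((F + v) - 25) = -4 + (-25 + F + v) = -29 + F + v)
-646*53 + W(36, -10) = -646*53 + (-29 + 36 - 10) = -34238 - 3 = -34241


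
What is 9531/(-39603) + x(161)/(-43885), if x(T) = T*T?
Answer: -481605766/579325885 ≈ -0.83132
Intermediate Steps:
x(T) = T²
9531/(-39603) + x(161)/(-43885) = 9531/(-39603) + 161²/(-43885) = 9531*(-1/39603) + 25921*(-1/43885) = -3177/13201 - 25921/43885 = -481605766/579325885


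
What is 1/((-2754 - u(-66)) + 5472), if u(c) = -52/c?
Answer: 33/89668 ≈ 0.00036802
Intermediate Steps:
1/((-2754 - u(-66)) + 5472) = 1/((-2754 - (-52)/(-66)) + 5472) = 1/((-2754 - (-52)*(-1)/66) + 5472) = 1/((-2754 - 1*26/33) + 5472) = 1/((-2754 - 26/33) + 5472) = 1/(-90908/33 + 5472) = 1/(89668/33) = 33/89668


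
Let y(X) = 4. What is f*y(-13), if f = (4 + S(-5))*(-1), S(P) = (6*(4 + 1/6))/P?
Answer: 4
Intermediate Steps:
S(P) = 25/P (S(P) = (6*(4 + ⅙))/P = (6*(25/6))/P = 25/P)
f = 1 (f = (4 + 25/(-5))*(-1) = (4 + 25*(-⅕))*(-1) = (4 - 5)*(-1) = -1*(-1) = 1)
f*y(-13) = 1*4 = 4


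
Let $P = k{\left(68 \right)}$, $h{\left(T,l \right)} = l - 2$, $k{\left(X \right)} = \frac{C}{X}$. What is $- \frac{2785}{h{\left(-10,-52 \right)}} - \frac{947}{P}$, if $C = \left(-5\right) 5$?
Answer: $\frac{3547009}{1350} \approx 2627.4$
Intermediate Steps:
$C = -25$
$k{\left(X \right)} = - \frac{25}{X}$
$h{\left(T,l \right)} = -2 + l$ ($h{\left(T,l \right)} = l - 2 = -2 + l$)
$P = - \frac{25}{68} \approx -0.36765$
$- \frac{2785}{h{\left(-10,-52 \right)}} - \frac{947}{P} = - \frac{2785}{-2 - 52} - \frac{947}{- \frac{25}{68}} = - \frac{2785}{-54} - - \frac{64396}{25} = \left(-2785\right) \left(- \frac{1}{54}\right) + \frac{64396}{25} = \frac{2785}{54} + \frac{64396}{25} = \frac{3547009}{1350}$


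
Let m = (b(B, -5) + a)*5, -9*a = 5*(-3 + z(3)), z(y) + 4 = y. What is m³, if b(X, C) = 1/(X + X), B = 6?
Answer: 71473375/46656 ≈ 1531.9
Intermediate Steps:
z(y) = -4 + y
a = 20/9 (a = -5*(-3 + (-4 + 3))/9 = -5*(-3 - 1)/9 = -5*(-4)/9 = -⅑*(-20) = 20/9 ≈ 2.2222)
b(X, C) = 1/(2*X)
m = 415/36 (m = ((½)/6 + 20/9)*5 = ((½)*(⅙) + 20/9)*5 = (1/12 + 20/9)*5 = (83/36)*5 = 415/36 ≈ 11.528)
m³ = (415/36)³ = 71473375/46656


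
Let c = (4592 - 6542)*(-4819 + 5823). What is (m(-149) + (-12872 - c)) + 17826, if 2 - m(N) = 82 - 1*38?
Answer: 1962712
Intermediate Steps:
m(N) = -42 (m(N) = 2 - (82 - 1*38) = 2 - (82 - 38) = 2 - 1*44 = 2 - 44 = -42)
c = -1957800 (c = -1950*1004 = -1957800)
(m(-149) + (-12872 - c)) + 17826 = (-42 + (-12872 - 1*(-1957800))) + 17826 = (-42 + (-12872 + 1957800)) + 17826 = (-42 + 1944928) + 17826 = 1944886 + 17826 = 1962712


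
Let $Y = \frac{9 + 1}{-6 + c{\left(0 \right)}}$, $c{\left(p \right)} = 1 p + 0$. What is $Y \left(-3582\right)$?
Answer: $5970$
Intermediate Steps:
$c{\left(p \right)} = p$ ($c{\left(p \right)} = p + 0 = p$)
$Y = - \frac{5}{3}$ ($Y = \frac{9 + 1}{-6 + 0} = \frac{10}{-6} = 10 \left(- \frac{1}{6}\right) = - \frac{5}{3} \approx -1.6667$)
$Y \left(-3582\right) = \left(- \frac{5}{3}\right) \left(-3582\right) = 5970$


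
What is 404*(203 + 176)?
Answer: 153116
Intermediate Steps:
404*(203 + 176) = 404*379 = 153116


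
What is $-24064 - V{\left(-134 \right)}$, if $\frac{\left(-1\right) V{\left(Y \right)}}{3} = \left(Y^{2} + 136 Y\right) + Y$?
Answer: $-25270$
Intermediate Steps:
$V{\left(Y \right)} = - 411 Y - 3 Y^{2}$ ($V{\left(Y \right)} = - 3 \left(\left(Y^{2} + 136 Y\right) + Y\right) = - 3 \left(Y^{2} + 137 Y\right) = - 411 Y - 3 Y^{2}$)
$-24064 - V{\left(-134 \right)} = -24064 - \left(-3\right) \left(-134\right) \left(137 - 134\right) = -24064 - \left(-3\right) \left(-134\right) 3 = -24064 - 1206 = -25270$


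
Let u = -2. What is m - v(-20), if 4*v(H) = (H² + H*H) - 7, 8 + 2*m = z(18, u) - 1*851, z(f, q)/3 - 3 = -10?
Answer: -2553/4 ≈ -638.25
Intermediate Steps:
z(f, q) = -21 (z(f, q) = 9 + 3*(-10) = 9 - 30 = -21)
m = -440 (m = -4 + (-21 - 1*851)/2 = -4 + (-21 - 851)/2 = -4 + (½)*(-872) = -4 - 436 = -440)
v(H) = -7/4 + H²/2 (v(H) = ((H² + H*H) - 7)/4 = ((H² + H²) - 7)/4 = (2*H² - 7)/4 = (-7 + 2*H²)/4 = -7/4 + H²/2)
m - v(-20) = -440 - (-7/4 + (½)*(-20)²) = -440 - (-7/4 + (½)*400) = -440 - (-7/4 + 200) = -440 - 1*793/4 = -440 - 793/4 = -2553/4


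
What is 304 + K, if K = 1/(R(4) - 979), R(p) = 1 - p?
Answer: 298527/982 ≈ 304.00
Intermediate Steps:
K = -1/982 (K = 1/((1 - 1*4) - 979) = 1/((1 - 4) - 979) = 1/(-3 - 979) = 1/(-982) = -1/982 ≈ -0.0010183)
304 + K = 304 - 1/982 = 298527/982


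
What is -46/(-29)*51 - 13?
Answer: 1969/29 ≈ 67.896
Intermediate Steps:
-46/(-29)*51 - 13 = -46*(-1/29)*51 - 13 = (46/29)*51 - 13 = 2346/29 - 13 = 1969/29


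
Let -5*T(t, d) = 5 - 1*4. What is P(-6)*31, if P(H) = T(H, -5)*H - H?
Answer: 1116/5 ≈ 223.20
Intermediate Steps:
T(t, d) = -⅕ (T(t, d) = -(5 - 1*4)/5 = -(5 - 4)/5 = -⅕*1 = -⅕)
P(H) = -6*H/5 (P(H) = -H/5 - H = -6*H/5)
P(-6)*31 = -6/5*(-6)*31 = (36/5)*31 = 1116/5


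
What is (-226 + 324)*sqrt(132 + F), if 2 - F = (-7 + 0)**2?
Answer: 98*sqrt(85) ≈ 903.52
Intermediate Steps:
F = -47 (F = 2 - (-7 + 0)**2 = 2 - 1*(-7)**2 = 2 - 1*49 = 2 - 49 = -47)
(-226 + 324)*sqrt(132 + F) = (-226 + 324)*sqrt(132 - 47) = 98*sqrt(85)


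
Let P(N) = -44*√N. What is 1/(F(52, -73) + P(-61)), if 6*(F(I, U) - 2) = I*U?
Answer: -129/105512 + 9*I*√61/105512 ≈ -0.0012226 + 0.0006662*I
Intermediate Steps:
F(I, U) = 2 + I*U/6 (F(I, U) = 2 + (I*U)/6 = 2 + I*U/6)
1/(F(52, -73) + P(-61)) = 1/((2 + (⅙)*52*(-73)) - 44*I*√61) = 1/((2 - 1898/3) - 44*I*√61) = 1/(-1892/3 - 44*I*√61)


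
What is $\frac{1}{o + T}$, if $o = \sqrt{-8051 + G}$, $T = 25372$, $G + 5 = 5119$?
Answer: $\frac{25372}{643741321} - \frac{i \sqrt{2937}}{643741321} \approx 3.9413 \cdot 10^{-5} - 8.4186 \cdot 10^{-8} i$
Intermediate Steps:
$G = 5114$ ($G = -5 + 5119 = 5114$)
$o = i \sqrt{2937}$ ($o = \sqrt{-8051 + 5114} = \sqrt{-2937} = i \sqrt{2937} \approx 54.194 i$)
$\frac{1}{o + T} = \frac{1}{i \sqrt{2937} + 25372} = \frac{1}{25372 + i \sqrt{2937}}$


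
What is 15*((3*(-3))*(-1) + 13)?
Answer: 330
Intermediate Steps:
15*((3*(-3))*(-1) + 13) = 15*(-9*(-1) + 13) = 15*(9 + 13) = 15*22 = 330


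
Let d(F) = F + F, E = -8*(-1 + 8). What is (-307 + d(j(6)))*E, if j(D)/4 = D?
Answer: 14504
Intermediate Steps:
E = -56 (E = -8*7 = -56)
j(D) = 4*D
d(F) = 2*F
(-307 + d(j(6)))*E = (-307 + 2*(4*6))*(-56) = (-307 + 2*24)*(-56) = (-307 + 48)*(-56) = -259*(-56) = 14504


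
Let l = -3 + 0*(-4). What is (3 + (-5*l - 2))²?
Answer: 256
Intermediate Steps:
l = -3 (l = -3 + 0 = -3)
(3 + (-5*l - 2))² = (3 + (-5*(-3) - 2))² = (3 + (15 - 2))² = (3 + 13)² = 16² = 256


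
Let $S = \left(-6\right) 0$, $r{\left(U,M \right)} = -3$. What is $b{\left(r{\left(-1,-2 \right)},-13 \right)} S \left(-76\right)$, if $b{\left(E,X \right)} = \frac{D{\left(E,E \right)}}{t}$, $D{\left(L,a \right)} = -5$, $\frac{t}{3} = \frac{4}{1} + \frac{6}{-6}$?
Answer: $0$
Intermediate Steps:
$t = 9$ ($t = 3 \left(\frac{4}{1} + \frac{6}{-6}\right) = 3 \left(4 \cdot 1 + 6 \left(- \frac{1}{6}\right)\right) = 3 \left(4 - 1\right) = 3 \cdot 3 = 9$)
$b{\left(E,X \right)} = - \frac{5}{9}$
$S = 0$
$b{\left(r{\left(-1,-2 \right)},-13 \right)} S \left(-76\right) = \left(- \frac{5}{9}\right) 0 \left(-76\right) = 0 \left(-76\right) = 0$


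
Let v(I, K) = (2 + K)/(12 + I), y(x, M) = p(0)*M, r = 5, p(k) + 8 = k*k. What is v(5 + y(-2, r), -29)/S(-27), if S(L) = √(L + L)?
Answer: -3*I*√6/46 ≈ -0.15975*I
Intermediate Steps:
p(k) = -8 + k² (p(k) = -8 + k*k = -8 + k²)
y(x, M) = -8*M (y(x, M) = (-8 + 0²)*M = (-8 + 0)*M = -8*M)
S(L) = √2*√L (S(L) = √(2*L) = √2*√L)
v(I, K) = (2 + K)/(12 + I)
v(5 + y(-2, r), -29)/S(-27) = ((2 - 29)/(12 + (5 - 8*5)))/((√2*√(-27))) = (-27/(12 + (5 - 40)))/((√2*(3*I*√3))) = (-27/(12 - 35))/((3*I*√6)) = (-27/(-23))*(-I*√6/18) = (-1/23*(-27))*(-I*√6/18) = 27*(-I*√6/18)/23 = -3*I*√6/46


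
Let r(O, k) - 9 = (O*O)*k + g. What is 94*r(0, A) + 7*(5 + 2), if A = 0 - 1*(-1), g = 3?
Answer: 1177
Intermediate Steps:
A = 1 (A = 0 + 1 = 1)
r(O, k) = 12 + k*O² (r(O, k) = 9 + ((O*O)*k + 3) = 9 + (O²*k + 3) = 9 + (k*O² + 3) = 9 + (3 + k*O²) = 12 + k*O²)
94*r(0, A) + 7*(5 + 2) = 94*(12 + 1*0²) + 7*(5 + 2) = 94*(12 + 1*0) + 7*7 = 94*(12 + 0) + 49 = 94*12 + 49 = 1128 + 49 = 1177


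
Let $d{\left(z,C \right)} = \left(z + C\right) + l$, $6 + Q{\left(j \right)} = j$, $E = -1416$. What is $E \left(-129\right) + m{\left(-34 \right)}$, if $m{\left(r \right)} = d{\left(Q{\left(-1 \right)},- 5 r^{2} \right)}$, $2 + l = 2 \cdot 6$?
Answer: $176887$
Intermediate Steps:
$Q{\left(j \right)} = -6 + j$
$l = 10$ ($l = -2 + 2 \cdot 6 = -2 + 12 = 10$)
$d{\left(z,C \right)} = 10 + C + z$ ($d{\left(z,C \right)} = \left(z + C\right) + 10 = \left(C + z\right) + 10 = 10 + C + z$)
$m{\left(r \right)} = 3 - 5 r^{2}$ ($m{\left(r \right)} = 10 - 5 r^{2} - 7 = 3 - 5 r^{2}$)
$E \left(-129\right) + m{\left(-34 \right)} = \left(-1416\right) \left(-129\right) + \left(3 - 5 \left(-34\right)^{2}\right) = 182664 + \left(3 - 5780\right) = 182664 - 5777 = 176887$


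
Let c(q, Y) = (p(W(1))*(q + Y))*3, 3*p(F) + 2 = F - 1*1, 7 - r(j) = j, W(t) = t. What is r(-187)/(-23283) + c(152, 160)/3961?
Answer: -15297026/92223963 ≈ -0.16587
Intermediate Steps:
r(j) = 7 - j
p(F) = -1 + F/3 (p(F) = -2/3 + (F - 1*1)/3 = -2/3 + (F - 1)/3 = -2/3 + (-1 + F)/3 = -2/3 + (-1/3 + F/3) = -1 + F/3)
c(q, Y) = -2*Y - 2*q (c(q, Y) = ((-1 + (1/3)*1)*(q + Y))*3 = ((-1 + 1/3)*(Y + q))*3 = -2*(Y + q)/3*3 = (-2*Y/3 - 2*q/3)*3 = -2*Y - 2*q)
r(-187)/(-23283) + c(152, 160)/3961 = (7 - 1*(-187))/(-23283) + (-2*160 - 2*152)/3961 = (7 + 187)*(-1/23283) + (-320 - 304)*(1/3961) = 194*(-1/23283) - 624*1/3961 = -194/23283 - 624/3961 = -15297026/92223963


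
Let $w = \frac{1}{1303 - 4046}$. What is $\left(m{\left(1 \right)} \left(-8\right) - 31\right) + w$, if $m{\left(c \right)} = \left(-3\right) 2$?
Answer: $\frac{46630}{2743} \approx 17.0$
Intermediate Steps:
$m{\left(c \right)} = -6$
$w = - \frac{1}{2743}$ ($w = \frac{1}{-2743} = - \frac{1}{2743} \approx -0.00036456$)
$\left(m{\left(1 \right)} \left(-8\right) - 31\right) + w = \left(\left(-6\right) \left(-8\right) - 31\right) - \frac{1}{2743} = \left(48 - 31\right) - \frac{1}{2743} = 17 - \frac{1}{2743} = \frac{46630}{2743}$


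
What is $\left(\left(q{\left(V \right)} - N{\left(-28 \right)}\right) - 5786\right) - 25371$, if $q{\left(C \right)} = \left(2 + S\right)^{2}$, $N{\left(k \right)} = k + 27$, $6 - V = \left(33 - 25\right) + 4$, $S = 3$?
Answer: $-31131$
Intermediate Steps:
$V = -6$ ($V = 6 - \left(\left(33 - 25\right) + 4\right) = 6 - \left(8 + 4\right) = 6 - 12 = -6$)
$N{\left(k \right)} = 27 + k$
$q{\left(C \right)} = 25$ ($q{\left(C \right)} = \left(2 + 3\right)^{2} = 5^{2} = 25$)
$\left(\left(q{\left(V \right)} - N{\left(-28 \right)}\right) - 5786\right) - 25371 = \left(\left(25 - \left(27 - 28\right)\right) - 5786\right) - 25371 = \left(\left(25 - -1\right) - 5786\right) - 25371 = \left(\left(25 + 1\right) - 5786\right) - 25371 = \left(26 - 5786\right) - 25371 = -5760 - 25371 = -31131$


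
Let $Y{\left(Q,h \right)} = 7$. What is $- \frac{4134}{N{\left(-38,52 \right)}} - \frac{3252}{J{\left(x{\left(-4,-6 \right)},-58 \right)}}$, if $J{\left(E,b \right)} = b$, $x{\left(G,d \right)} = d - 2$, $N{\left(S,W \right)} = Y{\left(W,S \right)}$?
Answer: $- \frac{108504}{203} \approx -534.5$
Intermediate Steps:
$N{\left(S,W \right)} = 7$
$x{\left(G,d \right)} = -2 + d$ ($x{\left(G,d \right)} = d - 2 = -2 + d$)
$- \frac{4134}{N{\left(-38,52 \right)}} - \frac{3252}{J{\left(x{\left(-4,-6 \right)},-58 \right)}} = - \frac{4134}{7} - \frac{3252}{-58} = \left(-4134\right) \frac{1}{7} - - \frac{1626}{29} = - \frac{4134}{7} + \frac{1626}{29} = - \frac{108504}{203}$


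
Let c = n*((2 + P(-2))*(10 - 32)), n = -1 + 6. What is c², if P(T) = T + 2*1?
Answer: 48400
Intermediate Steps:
P(T) = 2 + T (P(T) = T + 2 = 2 + T)
n = 5
c = -220 (c = 5*((2 + (2 - 2))*(10 - 32)) = 5*((2 + 0)*(-22)) = 5*(2*(-22)) = 5*(-44) = -220)
c² = (-220)² = 48400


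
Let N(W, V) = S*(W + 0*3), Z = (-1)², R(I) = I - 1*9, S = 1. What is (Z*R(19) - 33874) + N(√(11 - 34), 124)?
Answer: -33864 + I*√23 ≈ -33864.0 + 4.7958*I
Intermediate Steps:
R(I) = -9 + I (R(I) = I - 9 = -9 + I)
Z = 1
N(W, V) = W (N(W, V) = 1*(W + 0*3) = 1*(W + 0) = 1*W = W)
(Z*R(19) - 33874) + N(√(11 - 34), 124) = (1*(-9 + 19) - 33874) + √(11 - 34) = (1*10 - 33874) + √(-23) = (10 - 33874) + I*√23 = -33864 + I*√23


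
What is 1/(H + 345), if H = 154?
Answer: 1/499 ≈ 0.0020040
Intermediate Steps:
1/(H + 345) = 1/(154 + 345) = 1/499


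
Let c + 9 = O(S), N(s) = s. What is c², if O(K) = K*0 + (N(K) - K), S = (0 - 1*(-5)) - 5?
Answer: 81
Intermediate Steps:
S = 0 (S = (0 + 5) - 5 = 5 - 5 = 0)
O(K) = 0 (O(K) = K*0 + (K - K) = 0 + 0 = 0)
c = -9 (c = -9 + 0 = -9)
c² = (-9)² = 81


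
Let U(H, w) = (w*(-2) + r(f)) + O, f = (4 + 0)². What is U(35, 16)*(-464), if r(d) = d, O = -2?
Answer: 8352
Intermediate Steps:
f = 16 (f = 4² = 16)
U(H, w) = 14 - 2*w (U(H, w) = (w*(-2) + 16) - 2 = (-2*w + 16) - 2 = (16 - 2*w) - 2 = 14 - 2*w)
U(35, 16)*(-464) = (14 - 2*16)*(-464) = (14 - 32)*(-464) = -18*(-464) = 8352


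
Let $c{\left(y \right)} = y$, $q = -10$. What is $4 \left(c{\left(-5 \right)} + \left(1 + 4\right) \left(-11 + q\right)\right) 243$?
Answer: $-106920$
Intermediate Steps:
$4 \left(c{\left(-5 \right)} + \left(1 + 4\right) \left(-11 + q\right)\right) 243 = 4 \left(-5 + \left(1 + 4\right) \left(-11 - 10\right)\right) 243 = 4 \left(-5 + 5 \left(-21\right)\right) 243 = 4 \left(-5 - 105\right) 243 = 4 \left(-110\right) 243 = \left(-440\right) 243 = -106920$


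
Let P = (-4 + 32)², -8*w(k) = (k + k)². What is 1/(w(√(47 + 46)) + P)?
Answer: 2/1475 ≈ 0.0013559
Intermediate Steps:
w(k) = -k²/2 (w(k) = -(k + k)²/8 = -4*k²/8 = -k²/2)
P = 784 (P = 28² = 784)
1/(w(√(47 + 46)) + P) = 1/(-(√(47 + 46))²/2 + 784) = 1/(-(√93)²/2 + 784) = 1/(-½*93 + 784) = 1/(-93/2 + 784) = 1/(1475/2) = 2/1475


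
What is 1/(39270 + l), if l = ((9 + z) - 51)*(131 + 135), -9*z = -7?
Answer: 9/254744 ≈ 3.5330e-5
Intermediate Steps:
z = 7/9 (z = -1/9*(-7) = 7/9 ≈ 0.77778)
l = -98686/9 (l = ((9 + 7/9) - 51)*(131 + 135) = (88/9 - 51)*266 = -371/9*266 = -98686/9 ≈ -10965.)
1/(39270 + l) = 1/(39270 - 98686/9) = 1/(254744/9) = 9/254744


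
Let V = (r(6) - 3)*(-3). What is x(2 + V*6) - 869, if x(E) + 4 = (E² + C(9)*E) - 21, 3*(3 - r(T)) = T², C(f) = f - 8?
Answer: 46848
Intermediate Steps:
C(f) = -8 + f
r(T) = 3 - T²/3
V = 36 (V = ((3 - ⅓*6²) - 3)*(-3) = ((3 - ⅓*36) - 3)*(-3) = ((3 - 12) - 3)*(-3) = (-9 - 3)*(-3) = -12*(-3) = 36)
x(E) = -25 + E + E² (x(E) = -4 + ((E² + (-8 + 9)*E) - 21) = -4 + ((E² + 1*E) - 21) = -4 + ((E² + E) - 21) = -4 + ((E + E²) - 21) = -4 + (-21 + E + E²) = -25 + E + E²)
x(2 + V*6) - 869 = (-25 + (2 + 36*6) + (2 + 36*6)²) - 869 = (-25 + (2 + 216) + (2 + 216)²) - 869 = (-25 + 218 + 218²) - 869 = (-25 + 218 + 47524) - 869 = 47717 - 869 = 46848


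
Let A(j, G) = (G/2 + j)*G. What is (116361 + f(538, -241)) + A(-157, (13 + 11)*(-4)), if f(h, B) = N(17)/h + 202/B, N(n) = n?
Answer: 17638699399/129658 ≈ 1.3604e+5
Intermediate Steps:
f(h, B) = 17/h + 202/B
A(j, G) = G*(j + G/2) (A(j, G) = (G*(½) + j)*G = (G/2 + j)*G = (j + G/2)*G = G*(j + G/2))
(116361 + f(538, -241)) + A(-157, (13 + 11)*(-4)) = (116361 + (17/538 + 202/(-241))) + ((13 + 11)*(-4))*((13 + 11)*(-4) + 2*(-157))/2 = (116361 + (17*(1/538) + 202*(-1/241))) + (24*(-4))*(24*(-4) - 314)/2 = (116361 + (17/538 - 202/241)) + (½)*(-96)*(-96 - 314) = (116361 - 104579/129658) + (½)*(-96)*(-410) = 15087029959/129658 + 19680 = 17638699399/129658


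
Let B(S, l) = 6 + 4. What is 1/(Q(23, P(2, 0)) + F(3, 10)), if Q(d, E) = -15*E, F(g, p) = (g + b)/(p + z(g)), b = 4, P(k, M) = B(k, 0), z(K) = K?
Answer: -13/1943 ≈ -0.0066907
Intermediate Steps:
B(S, l) = 10
P(k, M) = 10
F(g, p) = (4 + g)/(g + p) (F(g, p) = (g + 4)/(p + g) = (4 + g)/(g + p))
1/(Q(23, P(2, 0)) + F(3, 10)) = 1/(-15*10 + (4 + 3)/(3 + 10)) = 1/(-150 + 7/13) = 1/(-1943/13) = -13/1943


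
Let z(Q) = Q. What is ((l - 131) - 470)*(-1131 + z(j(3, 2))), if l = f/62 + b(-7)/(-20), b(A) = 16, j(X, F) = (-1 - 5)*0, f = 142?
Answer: 105097044/155 ≈ 6.7805e+5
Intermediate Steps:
j(X, F) = 0 (j(X, F) = -6*0 = 0)
l = 231/155 (l = 142/62 + 16/(-20) = 142*(1/62) + 16*(-1/20) = 71/31 - 4/5 = 231/155 ≈ 1.4903)
((l - 131) - 470)*(-1131 + z(j(3, 2))) = ((231/155 - 131) - 470)*(-1131 + 0) = (-20074/155 - 470)*(-1131) = -92924/155*(-1131) = 105097044/155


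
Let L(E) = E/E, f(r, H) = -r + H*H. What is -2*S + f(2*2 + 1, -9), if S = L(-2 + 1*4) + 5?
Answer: 64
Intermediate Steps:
f(r, H) = H² - r (f(r, H) = -r + H² = H² - r)
L(E) = 1
S = 6 (S = 1 + 5 = 6)
-2*S + f(2*2 + 1, -9) = -2*6 + ((-9)² - (2*2 + 1)) = -12 + (81 - (4 + 1)) = -12 + (81 - 1*5) = -12 + (81 - 5) = -12 + 76 = 64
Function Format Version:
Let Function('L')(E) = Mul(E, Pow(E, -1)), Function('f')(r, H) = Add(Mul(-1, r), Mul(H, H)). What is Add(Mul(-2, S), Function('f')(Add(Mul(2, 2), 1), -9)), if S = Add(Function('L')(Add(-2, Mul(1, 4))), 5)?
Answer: 64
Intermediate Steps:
Function('f')(r, H) = Add(Pow(H, 2), Mul(-1, r)) (Function('f')(r, H) = Add(Mul(-1, r), Pow(H, 2)) = Add(Pow(H, 2), Mul(-1, r)))
Function('L')(E) = 1
S = 6 (S = Add(1, 5) = 6)
Add(Mul(-2, S), Function('f')(Add(Mul(2, 2), 1), -9)) = Add(Mul(-2, 6), Add(Pow(-9, 2), Mul(-1, Add(Mul(2, 2), 1)))) = Add(-12, Add(81, Mul(-1, Add(4, 1)))) = Add(-12, Add(81, Mul(-1, 5))) = Add(-12, Add(81, -5)) = Add(-12, 76) = 64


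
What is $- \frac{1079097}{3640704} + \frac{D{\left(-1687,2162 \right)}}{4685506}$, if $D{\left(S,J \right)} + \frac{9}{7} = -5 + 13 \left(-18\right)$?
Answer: $- \frac{5899821990117}{19901630508928} \approx -0.29645$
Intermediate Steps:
$D{\left(S,J \right)} = - \frac{1682}{7}$ ($D{\left(S,J \right)} = - \frac{9}{7} + \left(-5 + 13 \left(-18\right)\right) = - \frac{9}{7} - 239 = - \frac{1682}{7}$)
$- \frac{1079097}{3640704} + \frac{D{\left(-1687,2162 \right)}}{4685506} = - \frac{1079097}{3640704} - \frac{1682}{7 \cdot 4685506} = \left(-1079097\right) \frac{1}{3640704} - \frac{841}{16399271} = - \frac{359699}{1213568} - \frac{841}{16399271} = - \frac{5899821990117}{19901630508928}$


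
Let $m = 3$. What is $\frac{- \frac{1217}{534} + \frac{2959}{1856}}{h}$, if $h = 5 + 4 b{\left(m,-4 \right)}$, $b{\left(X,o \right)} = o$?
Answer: $\frac{339323}{5451072} \approx 0.062249$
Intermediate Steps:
$h = -11$ ($h = 5 + 4 \left(-4\right) = 5 - 16 = -11$)
$\frac{- \frac{1217}{534} + \frac{2959}{1856}}{h} = \frac{- \frac{1217}{534} + \frac{2959}{1856}}{-11} = \left(\left(-1217\right) \frac{1}{534} + 2959 \cdot \frac{1}{1856}\right) \left(- \frac{1}{11}\right) = \left(- \frac{1217}{534} + \frac{2959}{1856}\right) \left(- \frac{1}{11}\right) = \left(- \frac{339323}{495552}\right) \left(- \frac{1}{11}\right) = \frac{339323}{5451072}$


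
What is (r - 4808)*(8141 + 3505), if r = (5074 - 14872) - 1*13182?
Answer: -323619048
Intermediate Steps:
r = -22980 (r = -9798 - 13182 = -22980)
(r - 4808)*(8141 + 3505) = (-22980 - 4808)*(8141 + 3505) = -27788*11646 = -323619048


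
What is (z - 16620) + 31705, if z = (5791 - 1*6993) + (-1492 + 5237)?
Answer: 17628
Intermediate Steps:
z = 2543 (z = (5791 - 6993) + 3745 = -1202 + 3745 = 2543)
(z - 16620) + 31705 = (2543 - 16620) + 31705 = -14077 + 31705 = 17628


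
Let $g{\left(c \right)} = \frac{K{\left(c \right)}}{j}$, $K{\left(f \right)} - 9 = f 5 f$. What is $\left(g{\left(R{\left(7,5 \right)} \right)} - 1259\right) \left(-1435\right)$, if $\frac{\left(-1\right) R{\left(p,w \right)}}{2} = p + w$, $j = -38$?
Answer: $\frac{72798985}{38} \approx 1.9158 \cdot 10^{6}$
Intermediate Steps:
$R{\left(p,w \right)} = - 2 p - 2 w$ ($R{\left(p,w \right)} = - 2 \left(p + w\right) = - 2 p - 2 w$)
$K{\left(f \right)} = 9 + 5 f^{2}$ ($K{\left(f \right)} = 9 + f 5 f = 9 + 5 f f = 9 + 5 f^{2}$)
$g{\left(c \right)} = - \frac{9}{38} - \frac{5 c^{2}}{38}$ ($g{\left(c \right)} = \frac{9 + 5 c^{2}}{-38} = \left(9 + 5 c^{2}\right) \left(- \frac{1}{38}\right) = - \frac{9}{38} - \frac{5 c^{2}}{38}$)
$\left(g{\left(R{\left(7,5 \right)} \right)} - 1259\right) \left(-1435\right) = \left(\left(- \frac{9}{38} - \frac{5 \left(\left(-2\right) 7 - 10\right)^{2}}{38}\right) - 1259\right) \left(-1435\right) = \left(\left(- \frac{9}{38} - \frac{5 \left(-14 - 10\right)^{2}}{38}\right) - 1259\right) \left(-1435\right) = \left(\left(- \frac{9}{38} - \frac{5 \left(-24\right)^{2}}{38}\right) - 1259\right) \left(-1435\right) = \left(\left(- \frac{9}{38} - \frac{1440}{19}\right) - 1259\right) \left(-1435\right) = \left(- \frac{2889}{38} - 1259\right) \left(-1435\right) = \left(- \frac{50731}{38}\right) \left(-1435\right) = \frac{72798985}{38}$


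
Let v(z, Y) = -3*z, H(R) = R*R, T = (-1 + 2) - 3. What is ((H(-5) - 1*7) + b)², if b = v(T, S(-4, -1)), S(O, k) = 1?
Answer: 576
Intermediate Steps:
T = -2 (T = 1 - 3 = -2)
H(R) = R²
b = 6 (b = -3*(-2) = 6)
((H(-5) - 1*7) + b)² = (((-5)² - 1*7) + 6)² = ((25 - 7) + 6)² = (18 + 6)² = 24² = 576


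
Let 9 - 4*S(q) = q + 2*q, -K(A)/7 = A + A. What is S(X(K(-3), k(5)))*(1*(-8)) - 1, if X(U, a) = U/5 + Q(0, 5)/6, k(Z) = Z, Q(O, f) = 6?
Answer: 187/5 ≈ 37.400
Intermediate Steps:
K(A) = -14*A (K(A) = -7*(A + A) = -14*A)
X(U, a) = 1 + U/5 (X(U, a) = U/5 + 6/6 = U*(⅕) + 6*(⅙) = U/5 + 1 = 1 + U/5)
S(q) = 9/4 - 3*q/4 (S(q) = 9/4 - (q + 2*q)/4 = 9/4 - 3*q/4)
S(X(K(-3), k(5)))*(1*(-8)) - 1 = (9/4 - 3*(1 + (-14*(-3))/5)/4)*(1*(-8)) - 1 = (9/4 - 3*(1 + (⅕)*42)/4)*(-8) - 1 = (9/4 - 3*(1 + 42/5)/4)*(-8) - 1 = (9/4 - ¾*47/5)*(-8) - 1 = (9/4 - 141/20)*(-8) - 1 = -24/5*(-8) - 1 = 192/5 - 1 = 187/5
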